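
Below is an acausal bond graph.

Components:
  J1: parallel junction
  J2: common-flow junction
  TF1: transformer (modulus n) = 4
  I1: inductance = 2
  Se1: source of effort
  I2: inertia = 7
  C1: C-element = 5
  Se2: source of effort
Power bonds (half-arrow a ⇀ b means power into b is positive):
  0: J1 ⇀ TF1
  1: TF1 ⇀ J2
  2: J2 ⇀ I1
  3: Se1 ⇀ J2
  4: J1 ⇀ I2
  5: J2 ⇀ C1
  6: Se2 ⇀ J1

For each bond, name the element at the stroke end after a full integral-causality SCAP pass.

β3 stroke→J2  (Se1: effort source, stroke at far end)
β6 stroke→J1  (Se2: effort source, stroke at far end)
β0 stroke→TF1  (0-jn J1 has e-setter on 6)
β4 stroke→I2  (J1 effort already set via bond 6)
β1 stroke→J2  (TF1 one-in-one-out from 0)
β2 stroke→I1  (I1 integral (f out))
β5 stroke→J2  (common-f at J2 fixed by 2)

b0 stroke at TF1
b1 stroke at J2
b2 stroke at I1
b3 stroke at J2
b4 stroke at I2
b5 stroke at J2
b6 stroke at J1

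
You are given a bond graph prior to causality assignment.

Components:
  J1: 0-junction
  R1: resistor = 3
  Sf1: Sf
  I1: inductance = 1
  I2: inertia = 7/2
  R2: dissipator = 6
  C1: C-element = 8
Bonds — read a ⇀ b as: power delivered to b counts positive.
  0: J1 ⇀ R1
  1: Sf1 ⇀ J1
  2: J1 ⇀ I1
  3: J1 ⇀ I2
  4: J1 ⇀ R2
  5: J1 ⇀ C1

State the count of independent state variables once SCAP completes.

3  (C1, I1, I2 all integral)

bond 1 stroke→Sf1  (Sf1: flow source, stroke at near end)
bond 2 stroke→I1  (I1 integral (f out))
bond 3 stroke→I2  (I2: I, integral causality)
bond 5 stroke→J1  (C1 integral (e out))
bond 0 stroke→R1  (J1 effort already set via bond 5)
bond 4 stroke→R2  (J1 effort already set via bond 5)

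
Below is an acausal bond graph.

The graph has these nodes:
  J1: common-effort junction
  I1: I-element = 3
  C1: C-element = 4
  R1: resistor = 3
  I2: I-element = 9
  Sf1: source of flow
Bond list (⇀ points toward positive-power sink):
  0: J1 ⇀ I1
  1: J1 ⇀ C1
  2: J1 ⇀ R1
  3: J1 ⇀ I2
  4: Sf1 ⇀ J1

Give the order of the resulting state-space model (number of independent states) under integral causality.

3  (C1, I1, I2 all integral)

#4 stroke at Sf1  (Sf1 fixes flow; stroke at Sf1)
#0 stroke at I1  (I1: I, integral causality)
#1 stroke at J1  (prefer integral on C1)
#2 stroke at R1  (common-e at J1 fixed by 1)
#3 stroke at I2  (J1: bond 1 brought effort, rest push out)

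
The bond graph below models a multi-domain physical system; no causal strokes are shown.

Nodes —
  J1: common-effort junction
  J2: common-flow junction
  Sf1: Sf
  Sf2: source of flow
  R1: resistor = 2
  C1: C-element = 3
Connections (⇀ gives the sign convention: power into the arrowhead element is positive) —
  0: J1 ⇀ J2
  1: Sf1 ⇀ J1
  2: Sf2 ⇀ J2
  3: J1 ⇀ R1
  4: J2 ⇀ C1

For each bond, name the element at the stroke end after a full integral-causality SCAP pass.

β0 stroke→J2
β1 stroke→Sf1
β2 stroke→Sf2
β3 stroke→J1
β4 stroke→J2

b1 stroke at Sf1  (Sf1 fixes flow; stroke at Sf1)
b2 stroke at Sf2  (Sf2: flow source, stroke at near end)
b0 stroke at J2  (J2: bond 2 brought flow, rest push out)
b4 stroke at J2  (common-f at J2 fixed by 2)
b3 stroke at J1  (closing 0-jn rule on J1)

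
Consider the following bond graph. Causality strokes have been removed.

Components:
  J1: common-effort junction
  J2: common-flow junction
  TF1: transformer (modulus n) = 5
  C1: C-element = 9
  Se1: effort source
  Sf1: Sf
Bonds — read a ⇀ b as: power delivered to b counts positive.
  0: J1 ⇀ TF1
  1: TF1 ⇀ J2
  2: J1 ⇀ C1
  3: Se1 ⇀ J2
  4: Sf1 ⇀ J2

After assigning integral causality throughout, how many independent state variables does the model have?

β3 stroke at J2  (Se1 fixes effort; stroke away)
β4 stroke at Sf1  (Sf1 fixes flow; stroke at Sf1)
β1 stroke at J2  (common-f at J2 fixed by 4)
β0 stroke at TF1  (TF1 one-in-one-out from 1)
β2 stroke at J1  (J1: last free bond brings effort in)

1  (C1 all integral)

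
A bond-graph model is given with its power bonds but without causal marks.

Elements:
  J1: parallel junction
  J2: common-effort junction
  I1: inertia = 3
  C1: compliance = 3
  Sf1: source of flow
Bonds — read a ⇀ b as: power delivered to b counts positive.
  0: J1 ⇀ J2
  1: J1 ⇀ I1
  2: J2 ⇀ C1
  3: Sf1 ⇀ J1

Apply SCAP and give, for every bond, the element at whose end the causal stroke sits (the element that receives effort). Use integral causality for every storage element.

#0 stroke→J1
#1 stroke→I1
#2 stroke→J2
#3 stroke→Sf1

β3 |Sf1  (source Sf1 imposes f)
β1 |I1  (prefer integral on I1)
β0 |J1  (J1 needs exactly one e-in)
β2 |J2  (J2: last free bond brings effort in)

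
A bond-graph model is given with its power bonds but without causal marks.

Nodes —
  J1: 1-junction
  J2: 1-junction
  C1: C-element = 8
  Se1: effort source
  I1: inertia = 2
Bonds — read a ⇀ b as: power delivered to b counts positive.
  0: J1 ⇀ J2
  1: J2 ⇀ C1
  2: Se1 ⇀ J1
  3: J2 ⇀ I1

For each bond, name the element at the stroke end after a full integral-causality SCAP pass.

bond 2 →J1  (Se1 (Se) sets effort on bond)
bond 0 →J2  (J1: last free bond brings flow in)
bond 1 →J2  (C1 outputs effort q/C1)
bond 3 →I1  (J2 needs exactly one f-in)

bond 0 |J2
bond 1 |J2
bond 2 |J1
bond 3 |I1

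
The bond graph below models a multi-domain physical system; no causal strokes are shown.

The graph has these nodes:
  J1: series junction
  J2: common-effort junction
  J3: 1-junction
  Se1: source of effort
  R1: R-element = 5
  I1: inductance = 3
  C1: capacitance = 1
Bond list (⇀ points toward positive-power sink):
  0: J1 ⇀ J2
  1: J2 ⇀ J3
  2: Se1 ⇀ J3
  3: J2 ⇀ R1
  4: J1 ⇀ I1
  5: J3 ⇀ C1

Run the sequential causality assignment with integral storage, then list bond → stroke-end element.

β0 →J1
β1 →J2
β2 →J3
β3 →R1
β4 →I1
β5 →J3

#2 stroke→J3  (Se1 (Se) sets effort on bond)
#4 stroke→I1  (prefer integral on I1)
#0 stroke→J1  (1-jn J1 has f-setter on 4)
#5 stroke→J3  (C1: C, integral causality)
#1 stroke→J2  (J3 needs exactly one f-in)
#3 stroke→R1  (J2: bond 1 brought effort, rest push out)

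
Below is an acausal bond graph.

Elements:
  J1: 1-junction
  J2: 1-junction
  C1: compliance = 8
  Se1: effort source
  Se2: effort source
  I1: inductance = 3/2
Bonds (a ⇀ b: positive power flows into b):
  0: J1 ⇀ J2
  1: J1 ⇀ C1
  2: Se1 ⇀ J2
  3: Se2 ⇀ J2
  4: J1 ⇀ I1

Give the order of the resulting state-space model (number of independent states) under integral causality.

2  (C1, I1 all integral)

#2 →J2  (source Se1 imposes e)
#3 →J2  (source Se2 imposes e)
#0 →J1  (closing 1-jn rule on J2)
#1 →J1  (C1 outputs effort q/C1)
#4 →I1  (J1 needs exactly one f-in)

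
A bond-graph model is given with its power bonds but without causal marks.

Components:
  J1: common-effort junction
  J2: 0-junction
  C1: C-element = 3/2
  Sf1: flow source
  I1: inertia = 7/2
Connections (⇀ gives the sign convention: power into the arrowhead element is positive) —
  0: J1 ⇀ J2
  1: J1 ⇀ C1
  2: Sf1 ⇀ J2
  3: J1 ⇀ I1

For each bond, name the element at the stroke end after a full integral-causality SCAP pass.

b2 stroke at Sf1  (Sf1: flow source, stroke at near end)
b0 stroke at J2  (J2 needs exactly one e-in)
b1 stroke at J1  (C1: C, integral causality)
b3 stroke at I1  (J1 effort already set via bond 1)

β0 →J2
β1 →J1
β2 →Sf1
β3 →I1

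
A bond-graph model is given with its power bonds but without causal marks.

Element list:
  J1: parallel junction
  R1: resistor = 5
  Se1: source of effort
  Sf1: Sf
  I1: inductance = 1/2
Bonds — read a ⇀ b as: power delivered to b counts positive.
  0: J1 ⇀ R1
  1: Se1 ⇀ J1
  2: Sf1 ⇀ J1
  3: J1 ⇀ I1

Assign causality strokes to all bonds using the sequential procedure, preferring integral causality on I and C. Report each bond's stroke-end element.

β1 →J1  (Se1: effort source, stroke at far end)
β2 →Sf1  (Sf1: flow source, stroke at near end)
β0 →R1  (0-jn J1 has e-setter on 1)
β3 →I1  (0-jn J1 has e-setter on 1)

b0 |R1
b1 |J1
b2 |Sf1
b3 |I1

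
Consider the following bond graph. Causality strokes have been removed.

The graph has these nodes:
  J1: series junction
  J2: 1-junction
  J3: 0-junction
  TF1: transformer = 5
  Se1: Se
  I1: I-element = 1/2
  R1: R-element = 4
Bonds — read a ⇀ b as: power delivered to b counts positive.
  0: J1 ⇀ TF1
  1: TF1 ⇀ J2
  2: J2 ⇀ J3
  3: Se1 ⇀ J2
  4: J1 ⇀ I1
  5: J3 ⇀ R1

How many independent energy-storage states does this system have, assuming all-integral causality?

β3 stroke→J2  (source Se1 imposes e)
β4 stroke→I1  (I1 outputs flow p/I1)
β0 stroke→J1  (common-f at J1 fixed by 4)
β1 stroke→TF1  (TF1: transformer flips bond 0)
β2 stroke→J2  (J2: bond 1 brought flow, rest push out)
β5 stroke→J3  (closing 0-jn rule on J3)

1  (I1 all integral)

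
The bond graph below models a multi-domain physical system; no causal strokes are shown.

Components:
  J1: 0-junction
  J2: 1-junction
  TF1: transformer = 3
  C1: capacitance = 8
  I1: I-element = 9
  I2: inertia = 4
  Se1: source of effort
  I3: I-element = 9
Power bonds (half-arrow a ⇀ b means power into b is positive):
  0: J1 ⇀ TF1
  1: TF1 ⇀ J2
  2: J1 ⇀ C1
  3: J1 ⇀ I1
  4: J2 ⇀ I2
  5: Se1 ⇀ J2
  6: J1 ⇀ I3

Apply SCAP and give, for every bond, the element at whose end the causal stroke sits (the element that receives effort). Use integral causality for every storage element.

#5 stroke→J2  (Se1 fixes effort; stroke away)
#2 stroke→J1  (prefer integral on C1)
#0 stroke→TF1  (J1 effort already set via bond 2)
#3 stroke→I1  (J1 effort already set via bond 2)
#6 stroke→I3  (common-e at J1 fixed by 2)
#1 stroke→J2  (TF TF1: opposite of bond 0)
#4 stroke→I2  (J2: last free bond brings flow in)

#0 stroke→TF1
#1 stroke→J2
#2 stroke→J1
#3 stroke→I1
#4 stroke→I2
#5 stroke→J2
#6 stroke→I3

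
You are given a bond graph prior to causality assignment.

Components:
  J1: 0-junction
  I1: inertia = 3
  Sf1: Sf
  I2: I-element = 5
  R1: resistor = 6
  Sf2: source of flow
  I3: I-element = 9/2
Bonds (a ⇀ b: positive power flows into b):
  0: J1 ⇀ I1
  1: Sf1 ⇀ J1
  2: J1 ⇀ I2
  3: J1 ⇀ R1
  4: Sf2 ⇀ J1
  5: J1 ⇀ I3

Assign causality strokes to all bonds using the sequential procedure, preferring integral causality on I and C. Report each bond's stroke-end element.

#0 |I1
#1 |Sf1
#2 |I2
#3 |J1
#4 |Sf2
#5 |I3

bond 1 stroke at Sf1  (Sf1 fixes flow; stroke at Sf1)
bond 4 stroke at Sf2  (Sf2 (Sf) sets flow on bond)
bond 0 stroke at I1  (I1 integral (f out))
bond 2 stroke at I2  (I2 outputs flow p/I2)
bond 5 stroke at I3  (I3: I, integral causality)
bond 3 stroke at J1  (J1: last free bond brings effort in)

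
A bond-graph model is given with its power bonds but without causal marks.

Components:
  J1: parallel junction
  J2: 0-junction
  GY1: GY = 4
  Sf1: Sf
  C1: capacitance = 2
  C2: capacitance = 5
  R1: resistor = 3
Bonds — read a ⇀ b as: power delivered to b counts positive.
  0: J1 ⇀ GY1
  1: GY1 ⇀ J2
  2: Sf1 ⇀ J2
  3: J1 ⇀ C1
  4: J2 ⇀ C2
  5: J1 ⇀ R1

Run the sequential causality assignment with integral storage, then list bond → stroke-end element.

b2 stroke at Sf1  (source Sf1 imposes f)
b3 stroke at J1  (C1 integral (e out))
b0 stroke at GY1  (J1 effort already set via bond 3)
b5 stroke at R1  (J1 effort already set via bond 3)
b1 stroke at GY1  (GY1 both-in/both-out from 0)
b4 stroke at J2  (closing 0-jn rule on J2)

b0 |GY1
b1 |GY1
b2 |Sf1
b3 |J1
b4 |J2
b5 |R1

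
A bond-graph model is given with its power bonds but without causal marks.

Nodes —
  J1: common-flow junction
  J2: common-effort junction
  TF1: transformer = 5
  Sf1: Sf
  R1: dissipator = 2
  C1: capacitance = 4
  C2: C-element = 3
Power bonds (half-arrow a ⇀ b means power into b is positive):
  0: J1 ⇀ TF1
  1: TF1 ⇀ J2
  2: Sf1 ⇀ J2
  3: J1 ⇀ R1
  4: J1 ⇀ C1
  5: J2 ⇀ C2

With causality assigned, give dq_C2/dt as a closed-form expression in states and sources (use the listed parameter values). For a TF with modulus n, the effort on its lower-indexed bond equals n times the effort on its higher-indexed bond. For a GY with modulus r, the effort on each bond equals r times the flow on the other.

dq_C2/dt = F_Sf1 - 5*q_C1/8 - 25*q_C2/6

#2 |Sf1  (source Sf1 imposes f)
#4 |J1  (C1 outputs effort q/C1)
#5 |J2  (prefer integral on C2)
#1 |TF1  (0-jn J2 has e-setter on 5)
#0 |J1  (TF1 one-in-one-out from 1)
#3 |R1  (only one flow-in slot at J1)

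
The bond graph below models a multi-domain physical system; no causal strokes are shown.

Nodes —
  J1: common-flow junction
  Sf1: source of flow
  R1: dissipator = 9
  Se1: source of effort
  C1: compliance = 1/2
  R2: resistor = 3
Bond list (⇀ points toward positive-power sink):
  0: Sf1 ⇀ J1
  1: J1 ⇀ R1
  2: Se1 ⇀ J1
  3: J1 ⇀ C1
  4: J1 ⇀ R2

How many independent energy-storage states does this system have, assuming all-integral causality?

1  (C1 all integral)

#0 stroke at Sf1  (Sf1: flow source, stroke at near end)
#2 stroke at J1  (Se1: effort source, stroke at far end)
#1 stroke at J1  (common-f at J1 fixed by 0)
#3 stroke at J1  (J1 flow already set via bond 0)
#4 stroke at J1  (J1 flow already set via bond 0)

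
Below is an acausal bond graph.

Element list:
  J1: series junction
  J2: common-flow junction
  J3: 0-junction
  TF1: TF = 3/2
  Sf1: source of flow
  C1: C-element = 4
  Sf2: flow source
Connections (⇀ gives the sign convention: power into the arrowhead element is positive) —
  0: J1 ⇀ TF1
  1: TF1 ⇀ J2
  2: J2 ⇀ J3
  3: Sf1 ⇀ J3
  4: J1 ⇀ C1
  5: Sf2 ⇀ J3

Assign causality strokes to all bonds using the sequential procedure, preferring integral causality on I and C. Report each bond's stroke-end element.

bond 3 →Sf1  (source Sf1 imposes f)
bond 5 →Sf2  (Sf2: flow source, stroke at near end)
bond 2 →J3  (only one effort-in slot at J3)
bond 1 →J2  (common-f at J2 fixed by 2)
bond 0 →TF1  (TF1: transformer flips bond 1)
bond 4 →J1  (J1: bond 0 brought flow, rest push out)

b0 stroke at TF1
b1 stroke at J2
b2 stroke at J3
b3 stroke at Sf1
b4 stroke at J1
b5 stroke at Sf2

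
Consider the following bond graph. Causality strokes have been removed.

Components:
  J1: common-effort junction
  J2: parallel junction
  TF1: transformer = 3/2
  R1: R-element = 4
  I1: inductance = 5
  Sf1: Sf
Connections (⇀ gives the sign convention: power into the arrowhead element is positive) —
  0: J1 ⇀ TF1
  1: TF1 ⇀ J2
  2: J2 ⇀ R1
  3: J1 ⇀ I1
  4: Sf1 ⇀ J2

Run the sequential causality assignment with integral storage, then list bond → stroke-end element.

β0 stroke at J1
β1 stroke at TF1
β2 stroke at J2
β3 stroke at I1
β4 stroke at Sf1

bond 4 stroke at Sf1  (Sf1: flow source, stroke at near end)
bond 3 stroke at I1  (I1 integral (f out))
bond 0 stroke at J1  (J1 needs exactly one e-in)
bond 1 stroke at TF1  (through TF1, causality passes straight; one stroke at TF1)
bond 2 stroke at J2  (J2: last free bond brings effort in)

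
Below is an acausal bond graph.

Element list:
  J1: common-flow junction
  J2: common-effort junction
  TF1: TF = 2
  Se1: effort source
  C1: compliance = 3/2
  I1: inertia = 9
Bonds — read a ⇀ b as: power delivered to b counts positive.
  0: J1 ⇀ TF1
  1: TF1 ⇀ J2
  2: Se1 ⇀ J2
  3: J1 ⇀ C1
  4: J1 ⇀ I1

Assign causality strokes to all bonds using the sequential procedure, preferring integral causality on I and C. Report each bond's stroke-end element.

β0 stroke→J1
β1 stroke→TF1
β2 stroke→J2
β3 stroke→J1
β4 stroke→I1

#2 stroke→J2  (Se1: effort source, stroke at far end)
#1 stroke→TF1  (J2 effort already set via bond 2)
#0 stroke→J1  (TF1 one-in-one-out from 1)
#3 stroke→J1  (C1: C, integral causality)
#4 stroke→I1  (J1: last free bond brings flow in)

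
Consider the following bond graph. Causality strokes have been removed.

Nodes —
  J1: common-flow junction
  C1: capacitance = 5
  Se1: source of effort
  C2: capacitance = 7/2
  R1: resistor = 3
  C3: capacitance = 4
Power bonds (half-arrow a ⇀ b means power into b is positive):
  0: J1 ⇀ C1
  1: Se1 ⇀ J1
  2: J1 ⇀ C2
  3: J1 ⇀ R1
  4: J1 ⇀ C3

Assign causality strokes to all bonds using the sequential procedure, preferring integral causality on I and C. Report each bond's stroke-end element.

#0 →J1
#1 →J1
#2 →J1
#3 →R1
#4 →J1

b1 →J1  (Se1: effort source, stroke at far end)
b0 →J1  (C1: C, integral causality)
b2 →J1  (prefer integral on C2)
b4 →J1  (C3: C, integral causality)
b3 →R1  (J1: last free bond brings flow in)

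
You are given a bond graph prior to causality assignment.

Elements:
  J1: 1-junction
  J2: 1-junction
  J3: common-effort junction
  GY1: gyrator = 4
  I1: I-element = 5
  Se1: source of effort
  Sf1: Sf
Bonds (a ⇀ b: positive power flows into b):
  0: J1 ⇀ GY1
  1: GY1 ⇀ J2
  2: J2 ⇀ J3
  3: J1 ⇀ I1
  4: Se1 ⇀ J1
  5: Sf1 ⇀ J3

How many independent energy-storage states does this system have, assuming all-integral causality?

b4 →J1  (source Se1 imposes e)
b5 →Sf1  (source Sf1 imposes f)
b2 →J3  (J3: last free bond brings effort in)
b1 →J2  (1-jn J2 has f-setter on 2)
b0 →J1  (GY GY1: same side as bond 1)
b3 →I1  (J1: last free bond brings flow in)

1  (I1 all integral)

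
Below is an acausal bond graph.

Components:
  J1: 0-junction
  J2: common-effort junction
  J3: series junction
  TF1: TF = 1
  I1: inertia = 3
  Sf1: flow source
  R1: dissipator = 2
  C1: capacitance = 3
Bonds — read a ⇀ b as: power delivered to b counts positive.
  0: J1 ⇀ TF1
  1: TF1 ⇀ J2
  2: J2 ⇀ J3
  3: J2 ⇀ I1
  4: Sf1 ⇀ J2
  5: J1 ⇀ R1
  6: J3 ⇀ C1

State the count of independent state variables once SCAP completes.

b4 |Sf1  (Sf1 fixes flow; stroke at Sf1)
b3 |I1  (I1 outputs flow p/I1)
b6 |J3  (C1: C, integral causality)
b2 |J2  (closing 1-jn rule on J3)
b1 |TF1  (J2 effort already set via bond 2)
b0 |J1  (through TF1, causality passes straight; one stroke at TF1)
b5 |R1  (0-jn J1 has e-setter on 0)

2  (C1, I1 all integral)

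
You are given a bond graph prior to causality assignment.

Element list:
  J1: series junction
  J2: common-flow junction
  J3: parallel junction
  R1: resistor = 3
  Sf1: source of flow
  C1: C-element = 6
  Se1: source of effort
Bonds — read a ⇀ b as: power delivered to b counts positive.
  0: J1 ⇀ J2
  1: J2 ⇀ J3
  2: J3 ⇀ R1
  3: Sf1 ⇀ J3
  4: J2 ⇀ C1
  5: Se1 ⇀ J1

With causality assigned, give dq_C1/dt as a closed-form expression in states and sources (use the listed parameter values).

b3 →Sf1  (Sf1: flow source, stroke at near end)
b5 →J1  (Se1 (Se) sets effort on bond)
b0 →J2  (J1: last free bond brings flow in)
b4 →J2  (prefer integral on C1)
b1 →J3  (J2: last free bond brings flow in)
b2 →R1  (J3: bond 1 brought effort, rest push out)

dq_C1/dt = E_Se1/3 - F_Sf1 - q_C1/18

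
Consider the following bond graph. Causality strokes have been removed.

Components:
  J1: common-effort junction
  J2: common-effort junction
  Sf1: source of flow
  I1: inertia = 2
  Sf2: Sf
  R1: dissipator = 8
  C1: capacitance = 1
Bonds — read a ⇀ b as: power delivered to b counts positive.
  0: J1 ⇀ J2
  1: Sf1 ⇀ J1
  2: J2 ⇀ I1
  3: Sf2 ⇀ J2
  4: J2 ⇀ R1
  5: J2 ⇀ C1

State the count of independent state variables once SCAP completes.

2  (C1, I1 all integral)

bond 1 stroke→Sf1  (Sf1 (Sf) sets flow on bond)
bond 3 stroke→Sf2  (source Sf2 imposes f)
bond 0 stroke→J1  (J1: last free bond brings effort in)
bond 2 stroke→I1  (I1 integral (f out))
bond 5 stroke→J2  (C1 integral (e out))
bond 4 stroke→R1  (common-e at J2 fixed by 5)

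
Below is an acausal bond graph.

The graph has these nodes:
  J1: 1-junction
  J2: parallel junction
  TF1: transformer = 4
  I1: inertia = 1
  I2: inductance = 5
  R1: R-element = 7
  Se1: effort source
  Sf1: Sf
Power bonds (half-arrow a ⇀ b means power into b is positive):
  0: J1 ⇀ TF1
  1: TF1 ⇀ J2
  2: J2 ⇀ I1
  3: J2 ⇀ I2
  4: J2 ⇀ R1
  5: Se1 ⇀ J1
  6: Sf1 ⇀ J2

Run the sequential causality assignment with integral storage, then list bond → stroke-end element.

b5 stroke→J1  (source Se1 imposes e)
b6 stroke→Sf1  (Sf1 fixes flow; stroke at Sf1)
b0 stroke→TF1  (J1: last free bond brings flow in)
b1 stroke→J2  (TF1: transformer flips bond 0)
b2 stroke→I1  (0-jn J2 has e-setter on 1)
b3 stroke→I2  (J2: bond 1 brought effort, rest push out)
b4 stroke→R1  (J2: bond 1 brought effort, rest push out)

β0 stroke at TF1
β1 stroke at J2
β2 stroke at I1
β3 stroke at I2
β4 stroke at R1
β5 stroke at J1
β6 stroke at Sf1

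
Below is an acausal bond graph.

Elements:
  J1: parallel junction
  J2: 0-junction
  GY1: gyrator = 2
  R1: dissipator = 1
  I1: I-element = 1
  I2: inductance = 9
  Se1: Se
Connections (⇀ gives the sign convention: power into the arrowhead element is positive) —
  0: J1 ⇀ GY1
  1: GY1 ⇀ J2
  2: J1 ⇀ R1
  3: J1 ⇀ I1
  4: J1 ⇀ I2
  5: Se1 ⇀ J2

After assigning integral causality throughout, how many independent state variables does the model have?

bond 5 stroke at J2  (Se1 (Se) sets effort on bond)
bond 1 stroke at GY1  (0-jn J2 has e-setter on 5)
bond 0 stroke at GY1  (GY1 both-in/both-out from 1)
bond 3 stroke at I1  (prefer integral on I1)
bond 4 stroke at I2  (I2 integral (f out))
bond 2 stroke at J1  (J1 needs exactly one e-in)

2  (I1, I2 all integral)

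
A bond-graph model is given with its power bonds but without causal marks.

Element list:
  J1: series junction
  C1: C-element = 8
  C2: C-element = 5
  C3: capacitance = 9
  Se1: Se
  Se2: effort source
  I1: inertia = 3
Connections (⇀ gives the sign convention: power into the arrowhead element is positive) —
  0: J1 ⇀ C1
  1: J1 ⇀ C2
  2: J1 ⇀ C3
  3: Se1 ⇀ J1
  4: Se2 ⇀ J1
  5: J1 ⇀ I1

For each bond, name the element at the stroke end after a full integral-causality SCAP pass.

b0 stroke→J1
b1 stroke→J1
b2 stroke→J1
b3 stroke→J1
b4 stroke→J1
b5 stroke→I1

b3 →J1  (Se1 (Se) sets effort on bond)
b4 →J1  (Se2 fixes effort; stroke away)
b0 →J1  (C1: C, integral causality)
b1 →J1  (C2: C, integral causality)
b2 →J1  (C3 integral (e out))
b5 →I1  (closing 1-jn rule on J1)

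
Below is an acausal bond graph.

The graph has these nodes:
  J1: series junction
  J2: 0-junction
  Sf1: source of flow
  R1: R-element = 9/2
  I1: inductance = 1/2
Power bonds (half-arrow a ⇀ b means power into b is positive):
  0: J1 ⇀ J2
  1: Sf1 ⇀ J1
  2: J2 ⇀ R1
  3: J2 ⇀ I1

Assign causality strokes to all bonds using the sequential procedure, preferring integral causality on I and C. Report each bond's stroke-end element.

bond 1 →Sf1  (Sf1 (Sf) sets flow on bond)
bond 0 →J1  (J1: bond 1 brought flow, rest push out)
bond 3 →I1  (I1: I, integral causality)
bond 2 →J2  (only one effort-in slot at J2)

b0 stroke at J1
b1 stroke at Sf1
b2 stroke at J2
b3 stroke at I1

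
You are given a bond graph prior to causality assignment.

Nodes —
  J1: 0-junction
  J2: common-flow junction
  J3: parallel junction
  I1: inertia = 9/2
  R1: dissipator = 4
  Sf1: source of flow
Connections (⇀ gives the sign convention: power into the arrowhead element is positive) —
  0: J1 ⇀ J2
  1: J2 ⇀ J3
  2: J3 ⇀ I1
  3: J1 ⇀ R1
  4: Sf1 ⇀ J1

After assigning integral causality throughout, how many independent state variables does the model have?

#4 stroke→Sf1  (source Sf1 imposes f)
#2 stroke→I1  (I1 integral (f out))
#1 stroke→J3  (J3: last free bond brings effort in)
#0 stroke→J2  (J2: bond 1 brought flow, rest push out)
#3 stroke→J1  (only one effort-in slot at J1)

1  (I1 all integral)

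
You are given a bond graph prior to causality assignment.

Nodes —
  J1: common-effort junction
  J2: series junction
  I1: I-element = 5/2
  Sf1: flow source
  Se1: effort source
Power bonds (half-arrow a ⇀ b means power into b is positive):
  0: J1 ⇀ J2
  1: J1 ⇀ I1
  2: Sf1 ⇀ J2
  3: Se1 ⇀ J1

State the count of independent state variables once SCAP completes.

β2 stroke at Sf1  (source Sf1 imposes f)
β3 stroke at J1  (Se1 fixes effort; stroke away)
β0 stroke at J2  (common-e at J1 fixed by 3)
β1 stroke at I1  (J1: bond 3 brought effort, rest push out)

1  (I1 all integral)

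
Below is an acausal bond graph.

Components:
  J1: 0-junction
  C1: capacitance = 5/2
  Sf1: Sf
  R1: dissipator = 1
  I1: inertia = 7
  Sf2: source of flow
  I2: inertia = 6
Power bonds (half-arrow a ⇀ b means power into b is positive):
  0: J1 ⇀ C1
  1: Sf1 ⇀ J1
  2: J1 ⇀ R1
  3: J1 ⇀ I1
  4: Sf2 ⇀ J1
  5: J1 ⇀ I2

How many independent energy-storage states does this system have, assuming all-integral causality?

3  (C1, I1, I2 all integral)

b1 stroke→Sf1  (Sf1: flow source, stroke at near end)
b4 stroke→Sf2  (Sf2 (Sf) sets flow on bond)
b0 stroke→J1  (C1: C, integral causality)
b2 stroke→R1  (common-e at J1 fixed by 0)
b3 stroke→I1  (J1: bond 0 brought effort, rest push out)
b5 stroke→I2  (J1: bond 0 brought effort, rest push out)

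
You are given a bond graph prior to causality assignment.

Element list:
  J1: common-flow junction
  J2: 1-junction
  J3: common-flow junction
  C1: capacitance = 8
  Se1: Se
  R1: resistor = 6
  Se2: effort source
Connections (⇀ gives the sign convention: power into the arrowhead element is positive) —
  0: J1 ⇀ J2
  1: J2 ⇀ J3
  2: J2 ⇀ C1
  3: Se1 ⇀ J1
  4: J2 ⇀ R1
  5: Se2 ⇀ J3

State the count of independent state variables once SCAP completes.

#3 |J1  (source Se1 imposes e)
#5 |J3  (Se2 fixes effort; stroke away)
#0 |J2  (J1 needs exactly one f-in)
#1 |J2  (J3 needs exactly one f-in)
#2 |J2  (C1 integral (e out))
#4 |R1  (only one flow-in slot at J2)

1  (C1 all integral)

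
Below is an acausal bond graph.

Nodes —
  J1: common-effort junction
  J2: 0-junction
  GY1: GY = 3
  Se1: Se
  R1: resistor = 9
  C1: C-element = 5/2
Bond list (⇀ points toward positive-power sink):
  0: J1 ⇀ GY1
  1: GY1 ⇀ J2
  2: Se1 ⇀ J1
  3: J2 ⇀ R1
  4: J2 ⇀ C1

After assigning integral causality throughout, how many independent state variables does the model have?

1  (C1 all integral)

b2 →J1  (source Se1 imposes e)
b0 →GY1  (0-jn J1 has e-setter on 2)
b1 →GY1  (GY1 both-in/both-out from 0)
b4 →J2  (C1 outputs effort q/C1)
b3 →R1  (common-e at J2 fixed by 4)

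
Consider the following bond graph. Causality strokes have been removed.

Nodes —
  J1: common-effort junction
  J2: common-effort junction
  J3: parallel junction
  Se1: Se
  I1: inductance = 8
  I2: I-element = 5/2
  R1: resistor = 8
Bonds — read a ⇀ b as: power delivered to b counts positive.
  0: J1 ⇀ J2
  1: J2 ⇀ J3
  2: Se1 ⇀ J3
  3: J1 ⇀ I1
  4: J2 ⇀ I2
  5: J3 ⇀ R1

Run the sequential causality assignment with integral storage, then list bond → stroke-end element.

bond 2 |J3  (source Se1 imposes e)
bond 1 |J2  (common-e at J3 fixed by 2)
bond 5 |R1  (J3: bond 2 brought effort, rest push out)
bond 0 |J1  (J2 effort already set via bond 1)
bond 4 |I2  (J2: bond 1 brought effort, rest push out)
bond 3 |I1  (J1: bond 0 brought effort, rest push out)

bond 0 stroke→J1
bond 1 stroke→J2
bond 2 stroke→J3
bond 3 stroke→I1
bond 4 stroke→I2
bond 5 stroke→R1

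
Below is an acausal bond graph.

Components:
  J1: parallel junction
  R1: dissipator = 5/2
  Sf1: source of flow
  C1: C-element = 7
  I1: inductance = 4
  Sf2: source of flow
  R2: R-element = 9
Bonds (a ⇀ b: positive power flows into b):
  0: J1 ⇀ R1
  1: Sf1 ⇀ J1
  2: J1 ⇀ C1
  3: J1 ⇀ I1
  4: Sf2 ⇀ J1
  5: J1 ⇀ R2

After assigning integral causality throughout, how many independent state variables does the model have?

2  (C1, I1 all integral)

β1 →Sf1  (Sf1 (Sf) sets flow on bond)
β4 →Sf2  (Sf2 (Sf) sets flow on bond)
β2 →J1  (C1 integral (e out))
β0 →R1  (0-jn J1 has e-setter on 2)
β3 →I1  (J1: bond 2 brought effort, rest push out)
β5 →R2  (J1 effort already set via bond 2)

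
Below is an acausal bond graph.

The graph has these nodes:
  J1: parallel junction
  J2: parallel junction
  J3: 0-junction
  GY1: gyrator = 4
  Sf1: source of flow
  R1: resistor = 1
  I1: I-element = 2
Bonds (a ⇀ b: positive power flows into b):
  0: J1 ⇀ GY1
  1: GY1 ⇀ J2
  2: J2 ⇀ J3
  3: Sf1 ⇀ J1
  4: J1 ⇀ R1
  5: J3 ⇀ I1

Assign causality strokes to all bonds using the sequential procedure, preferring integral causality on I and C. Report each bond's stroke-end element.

b0 stroke at J1
b1 stroke at J2
b2 stroke at J3
b3 stroke at Sf1
b4 stroke at R1
b5 stroke at I1

b3 →Sf1  (Sf1 (Sf) sets flow on bond)
b5 →I1  (I1 integral (f out))
b2 →J3  (only one effort-in slot at J3)
b1 →J2  (J2: last free bond brings effort in)
b0 →J1  (through GY1, causality inverts; strokes same side of GY1)
b4 →R1  (0-jn J1 has e-setter on 0)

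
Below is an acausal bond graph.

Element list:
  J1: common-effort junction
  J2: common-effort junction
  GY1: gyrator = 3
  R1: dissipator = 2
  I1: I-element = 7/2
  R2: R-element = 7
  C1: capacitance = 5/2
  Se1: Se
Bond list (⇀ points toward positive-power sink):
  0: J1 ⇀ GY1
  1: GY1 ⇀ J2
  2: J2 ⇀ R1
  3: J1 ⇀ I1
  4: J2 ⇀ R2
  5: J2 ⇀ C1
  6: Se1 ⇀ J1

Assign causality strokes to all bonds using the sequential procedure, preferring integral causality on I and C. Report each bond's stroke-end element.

b0 stroke→GY1
b1 stroke→GY1
b2 stroke→R1
b3 stroke→I1
b4 stroke→R2
b5 stroke→J2
b6 stroke→J1

b6 |J1  (Se1: effort source, stroke at far end)
b0 |GY1  (J1: bond 6 brought effort, rest push out)
b3 |I1  (J1 effort already set via bond 6)
b1 |GY1  (GY GY1: same side as bond 0)
b5 |J2  (C1: C, integral causality)
b2 |R1  (J2: bond 5 brought effort, rest push out)
b4 |R2  (J2 effort already set via bond 5)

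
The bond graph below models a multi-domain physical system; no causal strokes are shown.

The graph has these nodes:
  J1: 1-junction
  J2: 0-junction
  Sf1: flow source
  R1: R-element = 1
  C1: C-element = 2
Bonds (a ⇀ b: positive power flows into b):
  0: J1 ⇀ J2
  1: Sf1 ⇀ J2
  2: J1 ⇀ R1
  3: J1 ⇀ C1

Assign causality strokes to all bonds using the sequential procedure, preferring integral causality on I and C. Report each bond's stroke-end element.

#0 stroke at J2
#1 stroke at Sf1
#2 stroke at J1
#3 stroke at J1

#1 stroke→Sf1  (Sf1: flow source, stroke at near end)
#0 stroke→J2  (J2: last free bond brings effort in)
#2 stroke→J1  (common-f at J1 fixed by 0)
#3 stroke→J1  (J1 flow already set via bond 0)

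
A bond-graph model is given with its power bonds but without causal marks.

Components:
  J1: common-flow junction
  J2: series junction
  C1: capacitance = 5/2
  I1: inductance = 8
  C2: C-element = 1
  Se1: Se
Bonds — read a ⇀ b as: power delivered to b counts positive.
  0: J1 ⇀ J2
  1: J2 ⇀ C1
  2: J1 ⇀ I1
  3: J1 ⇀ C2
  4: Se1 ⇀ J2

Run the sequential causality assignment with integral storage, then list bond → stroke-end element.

b0 stroke→J1
b1 stroke→J2
b2 stroke→I1
b3 stroke→J1
b4 stroke→J2

b4 |J2  (Se1 (Se) sets effort on bond)
b1 |J2  (C1 outputs effort q/C1)
b0 |J1  (J2: last free bond brings flow in)
b2 |I1  (I1 outputs flow p/I1)
b3 |J1  (1-jn J1 has f-setter on 2)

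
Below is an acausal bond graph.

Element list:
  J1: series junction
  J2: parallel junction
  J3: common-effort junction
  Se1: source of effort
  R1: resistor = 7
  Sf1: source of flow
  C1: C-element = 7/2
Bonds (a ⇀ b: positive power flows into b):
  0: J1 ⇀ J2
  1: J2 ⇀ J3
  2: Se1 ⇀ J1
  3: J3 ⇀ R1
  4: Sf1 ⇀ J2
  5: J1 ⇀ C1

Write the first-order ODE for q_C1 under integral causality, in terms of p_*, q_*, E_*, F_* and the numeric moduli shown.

b2 stroke→J1  (Se1: effort source, stroke at far end)
b4 stroke→Sf1  (Sf1 (Sf) sets flow on bond)
b5 stroke→J1  (C1 outputs effort q/C1)
b0 stroke→J2  (only one flow-in slot at J1)
b1 stroke→J3  (0-jn J2 has e-setter on 0)
b3 stroke→R1  (0-jn J3 has e-setter on 1)

dq_C1/dt = E_Se1/7 - F_Sf1 - 2*q_C1/49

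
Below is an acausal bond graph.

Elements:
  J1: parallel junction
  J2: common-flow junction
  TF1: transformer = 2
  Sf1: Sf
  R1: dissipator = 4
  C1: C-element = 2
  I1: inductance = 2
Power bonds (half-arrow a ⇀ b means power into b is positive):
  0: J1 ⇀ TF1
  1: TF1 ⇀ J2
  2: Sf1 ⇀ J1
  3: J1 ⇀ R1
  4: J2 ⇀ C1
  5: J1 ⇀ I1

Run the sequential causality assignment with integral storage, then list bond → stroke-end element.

#0 stroke at J1
#1 stroke at TF1
#2 stroke at Sf1
#3 stroke at R1
#4 stroke at J2
#5 stroke at I1

bond 2 |Sf1  (Sf1 (Sf) sets flow on bond)
bond 4 |J2  (prefer integral on C1)
bond 1 |TF1  (J2: last free bond brings flow in)
bond 0 |J1  (TF1: transformer flips bond 1)
bond 3 |R1  (J1: bond 0 brought effort, rest push out)
bond 5 |I1  (J1 effort already set via bond 0)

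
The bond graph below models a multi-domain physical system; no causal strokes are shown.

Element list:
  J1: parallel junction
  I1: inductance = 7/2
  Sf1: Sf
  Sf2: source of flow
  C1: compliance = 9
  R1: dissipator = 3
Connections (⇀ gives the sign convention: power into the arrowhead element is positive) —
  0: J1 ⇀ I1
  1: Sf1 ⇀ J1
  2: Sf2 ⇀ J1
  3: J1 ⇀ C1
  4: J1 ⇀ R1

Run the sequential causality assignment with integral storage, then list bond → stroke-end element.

β0 →I1
β1 →Sf1
β2 →Sf2
β3 →J1
β4 →R1

bond 1 stroke→Sf1  (Sf1 (Sf) sets flow on bond)
bond 2 stroke→Sf2  (Sf2: flow source, stroke at near end)
bond 0 stroke→I1  (I1: I, integral causality)
bond 3 stroke→J1  (C1 outputs effort q/C1)
bond 4 stroke→R1  (J1 effort already set via bond 3)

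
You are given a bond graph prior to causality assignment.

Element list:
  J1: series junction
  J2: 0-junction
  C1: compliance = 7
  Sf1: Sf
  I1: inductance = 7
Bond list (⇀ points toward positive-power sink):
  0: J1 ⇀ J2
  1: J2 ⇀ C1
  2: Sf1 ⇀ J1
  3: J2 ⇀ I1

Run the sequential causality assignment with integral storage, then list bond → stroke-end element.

bond 0 stroke→J1
bond 1 stroke→J2
bond 2 stroke→Sf1
bond 3 stroke→I1

b2 stroke→Sf1  (Sf1: flow source, stroke at near end)
b0 stroke→J1  (J1 flow already set via bond 2)
b1 stroke→J2  (C1 integral (e out))
b3 stroke→I1  (0-jn J2 has e-setter on 1)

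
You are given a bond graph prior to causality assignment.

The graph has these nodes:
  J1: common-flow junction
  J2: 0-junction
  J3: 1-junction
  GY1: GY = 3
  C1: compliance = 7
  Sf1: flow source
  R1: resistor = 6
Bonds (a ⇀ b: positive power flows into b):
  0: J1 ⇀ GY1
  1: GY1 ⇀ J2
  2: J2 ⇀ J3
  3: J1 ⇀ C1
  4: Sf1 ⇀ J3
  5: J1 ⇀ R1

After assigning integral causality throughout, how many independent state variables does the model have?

1  (C1 all integral)

#4 →Sf1  (Sf1 (Sf) sets flow on bond)
#2 →J3  (1-jn J3 has f-setter on 4)
#1 →J2  (J2: last free bond brings effort in)
#0 →J1  (GY1 both-in/both-out from 1)
#3 →J1  (C1: C, integral causality)
#5 →R1  (closing 1-jn rule on J1)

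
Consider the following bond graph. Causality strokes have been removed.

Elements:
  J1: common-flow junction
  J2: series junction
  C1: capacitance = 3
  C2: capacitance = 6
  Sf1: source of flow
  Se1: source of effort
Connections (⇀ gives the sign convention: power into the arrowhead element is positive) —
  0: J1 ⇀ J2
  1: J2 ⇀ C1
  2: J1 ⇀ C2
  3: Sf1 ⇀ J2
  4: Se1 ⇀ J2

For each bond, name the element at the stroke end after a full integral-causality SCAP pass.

#3 →Sf1  (source Sf1 imposes f)
#4 →J2  (Se1: effort source, stroke at far end)
#0 →J2  (J2 flow already set via bond 3)
#1 →J2  (J2: bond 3 brought flow, rest push out)
#2 →J1  (common-f at J1 fixed by 0)

b0 |J2
b1 |J2
b2 |J1
b3 |Sf1
b4 |J2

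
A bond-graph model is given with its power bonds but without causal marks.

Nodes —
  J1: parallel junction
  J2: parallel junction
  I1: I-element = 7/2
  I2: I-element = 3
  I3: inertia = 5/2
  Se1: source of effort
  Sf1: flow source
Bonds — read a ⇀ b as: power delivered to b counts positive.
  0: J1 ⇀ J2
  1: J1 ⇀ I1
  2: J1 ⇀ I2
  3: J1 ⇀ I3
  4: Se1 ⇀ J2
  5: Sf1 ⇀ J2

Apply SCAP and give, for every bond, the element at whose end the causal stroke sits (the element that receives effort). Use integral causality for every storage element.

β4 →J2  (source Se1 imposes e)
β5 →Sf1  (Sf1 (Sf) sets flow on bond)
β0 →J1  (J2 effort already set via bond 4)
β1 →I1  (0-jn J1 has e-setter on 0)
β2 →I2  (J1 effort already set via bond 0)
β3 →I3  (common-e at J1 fixed by 0)

#0 stroke at J1
#1 stroke at I1
#2 stroke at I2
#3 stroke at I3
#4 stroke at J2
#5 stroke at Sf1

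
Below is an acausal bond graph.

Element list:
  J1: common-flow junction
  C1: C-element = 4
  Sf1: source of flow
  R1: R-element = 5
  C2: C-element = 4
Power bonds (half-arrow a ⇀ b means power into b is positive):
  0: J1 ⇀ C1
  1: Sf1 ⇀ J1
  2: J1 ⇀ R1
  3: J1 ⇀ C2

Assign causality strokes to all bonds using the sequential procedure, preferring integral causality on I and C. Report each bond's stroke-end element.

β1 |Sf1  (Sf1 (Sf) sets flow on bond)
β0 |J1  (J1 flow already set via bond 1)
β2 |J1  (common-f at J1 fixed by 1)
β3 |J1  (1-jn J1 has f-setter on 1)

bond 0 stroke at J1
bond 1 stroke at Sf1
bond 2 stroke at J1
bond 3 stroke at J1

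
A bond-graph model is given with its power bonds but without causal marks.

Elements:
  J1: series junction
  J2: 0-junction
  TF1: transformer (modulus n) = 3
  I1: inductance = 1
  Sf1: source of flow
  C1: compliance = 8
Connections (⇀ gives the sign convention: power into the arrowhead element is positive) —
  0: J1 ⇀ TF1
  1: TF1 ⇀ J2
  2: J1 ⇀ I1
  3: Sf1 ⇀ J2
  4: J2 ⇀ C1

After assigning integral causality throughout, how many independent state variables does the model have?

2  (C1, I1 all integral)

b3 →Sf1  (source Sf1 imposes f)
b2 →I1  (I1 outputs flow p/I1)
b0 →J1  (1-jn J1 has f-setter on 2)
b1 →TF1  (through TF1, causality passes straight; one stroke at TF1)
b4 →J2  (J2 needs exactly one e-in)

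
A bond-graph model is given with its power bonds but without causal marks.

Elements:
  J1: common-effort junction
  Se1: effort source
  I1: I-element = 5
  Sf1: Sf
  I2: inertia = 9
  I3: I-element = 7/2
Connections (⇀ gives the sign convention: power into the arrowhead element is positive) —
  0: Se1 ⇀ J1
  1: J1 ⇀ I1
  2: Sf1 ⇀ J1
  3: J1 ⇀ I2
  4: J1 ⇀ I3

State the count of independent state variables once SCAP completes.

3  (I1, I2, I3 all integral)

bond 0 stroke→J1  (Se1 (Se) sets effort on bond)
bond 2 stroke→Sf1  (Sf1 (Sf) sets flow on bond)
bond 1 stroke→I1  (J1 effort already set via bond 0)
bond 3 stroke→I2  (0-jn J1 has e-setter on 0)
bond 4 stroke→I3  (common-e at J1 fixed by 0)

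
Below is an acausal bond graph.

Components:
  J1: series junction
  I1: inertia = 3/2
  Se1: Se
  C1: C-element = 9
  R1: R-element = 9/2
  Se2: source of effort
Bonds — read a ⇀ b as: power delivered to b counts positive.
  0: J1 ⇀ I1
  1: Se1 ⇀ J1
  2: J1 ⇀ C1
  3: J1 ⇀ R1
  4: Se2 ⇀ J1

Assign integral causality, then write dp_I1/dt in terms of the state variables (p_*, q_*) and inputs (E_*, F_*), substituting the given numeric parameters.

dp_I1/dt = E_Se1 + E_Se2 - 3*p_I1 - q_C1/9

β1 stroke at J1  (Se1 (Se) sets effort on bond)
β4 stroke at J1  (source Se2 imposes e)
β0 stroke at I1  (prefer integral on I1)
β2 stroke at J1  (J1: bond 0 brought flow, rest push out)
β3 stroke at J1  (common-f at J1 fixed by 0)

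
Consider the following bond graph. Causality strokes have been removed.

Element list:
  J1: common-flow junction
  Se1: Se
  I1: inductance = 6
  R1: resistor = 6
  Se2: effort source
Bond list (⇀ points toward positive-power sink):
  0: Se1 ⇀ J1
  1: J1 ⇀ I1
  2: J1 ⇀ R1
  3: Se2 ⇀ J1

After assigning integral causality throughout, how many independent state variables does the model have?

#0 stroke at J1  (source Se1 imposes e)
#3 stroke at J1  (Se2: effort source, stroke at far end)
#1 stroke at I1  (I1 outputs flow p/I1)
#2 stroke at J1  (J1: bond 1 brought flow, rest push out)

1  (I1 all integral)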